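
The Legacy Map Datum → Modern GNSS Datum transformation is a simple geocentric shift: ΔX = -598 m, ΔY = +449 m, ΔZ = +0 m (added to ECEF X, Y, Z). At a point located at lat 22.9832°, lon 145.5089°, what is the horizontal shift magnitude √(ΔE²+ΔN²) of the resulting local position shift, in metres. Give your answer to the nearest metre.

The local east axis at (φ, λ) is (−sin λ, cos λ, 0), so ΔE = −sin(145.5089°)·(-598) + cos(145.5089°)·449 = -31.44 m.
The local north axis is (−sin φ cos λ, −sin φ sin λ, cos φ), giving ΔN = -192.451 − 99.278 + 0.000 = -291.73 m.
Horizontal magnitude = √(ΔE² + ΔN²) = √((-31.44)² + (-291.73)²) = 293.42 m.

293 m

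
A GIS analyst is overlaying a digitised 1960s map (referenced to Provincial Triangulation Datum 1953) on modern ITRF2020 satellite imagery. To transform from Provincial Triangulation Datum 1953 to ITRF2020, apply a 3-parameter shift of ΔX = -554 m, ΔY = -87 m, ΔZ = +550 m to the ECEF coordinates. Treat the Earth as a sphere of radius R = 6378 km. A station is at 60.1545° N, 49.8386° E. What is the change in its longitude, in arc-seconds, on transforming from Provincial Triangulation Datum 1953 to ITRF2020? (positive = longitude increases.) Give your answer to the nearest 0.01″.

sin φ = 0.867371, cos φ = 0.497663, sin λ = 0.764231, cos λ = 0.644943.
East component: ΔE = −sin λ·ΔX + cos λ·ΔY = −(0.764231)(-554) + (0.644943)(-87) = 367.27 m.
1° of latitude spans πR/180 = 111317 m; at latitude φ, 1° of longitude spans that × cos φ = 55398.4 m, so Δλ = 367.27 / 55398.4 × 3600 = 23.867″.

Δλ = 23.87″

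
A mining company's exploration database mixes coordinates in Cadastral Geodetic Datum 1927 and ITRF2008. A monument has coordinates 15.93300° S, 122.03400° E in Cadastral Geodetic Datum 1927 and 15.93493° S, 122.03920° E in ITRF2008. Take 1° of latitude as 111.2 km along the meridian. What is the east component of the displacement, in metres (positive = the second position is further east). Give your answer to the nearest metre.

ΔE = 556 m

Δφ = -15.93493° − -15.93300° = -0.00193°; Δλ = 122.03920° − 122.03400° = +0.00520°.
ΔN = Δφ × 111200 = -214.6 m; ΔE = Δλ × 111200 × cos(-15.93300°) = +0.00520 × 111200 × 0.961583 = 556.0 m.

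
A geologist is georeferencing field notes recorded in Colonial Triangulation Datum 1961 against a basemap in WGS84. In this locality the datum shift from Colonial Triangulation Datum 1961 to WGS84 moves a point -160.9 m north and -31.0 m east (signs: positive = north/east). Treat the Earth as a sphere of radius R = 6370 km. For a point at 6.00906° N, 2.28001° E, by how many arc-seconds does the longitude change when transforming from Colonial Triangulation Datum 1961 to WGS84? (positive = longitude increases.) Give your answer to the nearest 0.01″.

Δλ = -1.01″

At latitude 6.00906°, cos φ = 0.994505.
One radian of longitude at latitude φ spans R cos φ, so Δλ = ΔE / (R cos φ) = -31.0 / (6370000 × 0.994505) = -4.8934e-06 rad = -1.009″.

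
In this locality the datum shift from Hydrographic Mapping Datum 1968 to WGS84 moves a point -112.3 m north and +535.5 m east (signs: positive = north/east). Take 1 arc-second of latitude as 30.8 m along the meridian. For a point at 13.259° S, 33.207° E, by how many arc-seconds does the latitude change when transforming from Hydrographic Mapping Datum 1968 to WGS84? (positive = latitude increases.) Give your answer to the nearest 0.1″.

Δφ = -3.6″

1″ of latitude = 30.80 m, so Δφ = -112.3 / 30.80 = -3.646″.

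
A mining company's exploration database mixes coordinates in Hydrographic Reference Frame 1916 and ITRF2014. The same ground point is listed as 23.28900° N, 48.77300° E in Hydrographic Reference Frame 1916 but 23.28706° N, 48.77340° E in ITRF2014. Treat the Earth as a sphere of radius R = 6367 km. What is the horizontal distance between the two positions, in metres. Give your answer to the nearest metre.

219 m

Δφ = 23.28706° − 23.28900° = -0.00194°; Δλ = 48.77340° − 48.77300° = +0.00040°.
1° along a meridian = πR/180 = 111125 m.
ΔN = Δφ × 111125 = -215.6 m; ΔE = Δλ × 111125 × cos(23.28900°) = +0.00040 × 111125 × 0.918522 = 40.8 m.
Distance = √(ΔE² + ΔN²) = √(40.8² + (-215.6)²) = 219.4 m.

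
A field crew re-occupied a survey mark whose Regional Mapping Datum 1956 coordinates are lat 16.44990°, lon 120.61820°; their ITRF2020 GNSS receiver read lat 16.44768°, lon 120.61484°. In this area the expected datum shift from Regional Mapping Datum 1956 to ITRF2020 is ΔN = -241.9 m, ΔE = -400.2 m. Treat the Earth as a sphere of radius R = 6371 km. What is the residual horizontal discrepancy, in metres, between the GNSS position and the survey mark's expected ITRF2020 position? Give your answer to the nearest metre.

Observed coordinate differences: Δφ = -0.00222°, Δλ = -0.00336°.
Converting to metres (1° lat = 111195 m, cos φ = 0.959068): observed ΔN = -246.9 m, observed ΔE = -358.3 m.
Subtracting the expected shift leaves a residual of -246.9 − (-241.9) = -5.0 m north and -358.3 − (-400.2) = 41.9 m east.
Residual distance = √((-5.0)² + 41.9²) = 42.2 m.

42 m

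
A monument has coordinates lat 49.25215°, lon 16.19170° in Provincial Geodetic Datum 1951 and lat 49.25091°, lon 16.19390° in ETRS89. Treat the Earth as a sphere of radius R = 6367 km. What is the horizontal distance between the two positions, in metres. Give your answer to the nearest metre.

Δφ = 49.25091° − 49.25215° = -0.00124°; Δλ = 16.19390° − 16.19170° = +0.00220°.
1° along a meridian = πR/180 = 111125 m.
ΔN = Δφ × 111125 = -137.8 m; ΔE = Δλ × 111125 × cos(49.25215°) = +0.00220 × 111125 × 0.652731 = 159.6 m.
Distance = √(ΔE² + ΔN²) = √(159.6² + (-137.8)²) = 210.8 m.

211 m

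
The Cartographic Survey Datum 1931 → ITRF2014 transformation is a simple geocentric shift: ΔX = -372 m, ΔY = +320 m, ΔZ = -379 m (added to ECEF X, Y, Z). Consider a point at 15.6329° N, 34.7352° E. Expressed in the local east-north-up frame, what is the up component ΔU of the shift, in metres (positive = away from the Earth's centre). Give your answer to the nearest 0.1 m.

ΔU = -220.9 m

The local up (radial) axis is (cos φ cos λ, cos φ sin λ, sin φ), giving ΔU = -294.399 + 175.586 − 102.130 = -220.94 m.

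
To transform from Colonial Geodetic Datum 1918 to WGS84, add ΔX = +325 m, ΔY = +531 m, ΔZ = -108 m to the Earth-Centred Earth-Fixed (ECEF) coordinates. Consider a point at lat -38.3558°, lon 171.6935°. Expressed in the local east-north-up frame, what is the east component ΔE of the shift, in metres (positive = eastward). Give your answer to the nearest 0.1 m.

ΔE = -572.4 m

At φ = -38.3558°, λ = 171.6935°: sin φ = -0.620543, cos φ = 0.784172, sin λ = 0.144468, cos λ = -0.989509.
ΔE = −sin λ·ΔX + cos λ·ΔY = −(0.144468)·(325) + (-0.989509)·(531) = -572.38 m.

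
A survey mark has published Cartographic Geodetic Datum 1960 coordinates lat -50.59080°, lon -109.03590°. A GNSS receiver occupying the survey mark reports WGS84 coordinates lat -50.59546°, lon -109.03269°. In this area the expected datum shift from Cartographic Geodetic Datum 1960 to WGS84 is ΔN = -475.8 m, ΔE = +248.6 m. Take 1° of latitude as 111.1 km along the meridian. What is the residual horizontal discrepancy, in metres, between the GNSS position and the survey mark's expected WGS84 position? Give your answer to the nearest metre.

47 m

Observed coordinate differences: Δφ = -0.00466°, Δλ = +0.00321°.
Converting to metres (1° lat = 111100 m, cos φ = 0.634855): observed ΔN = -517.7 m, observed ΔE = 226.4 m.
Subtracting the expected shift leaves a residual of -517.7 − (-475.8) = -41.9 m north and 226.4 − (248.6) = -22.2 m east.
Residual distance = √((-41.9)² + (-22.2)²) = 47.4 m.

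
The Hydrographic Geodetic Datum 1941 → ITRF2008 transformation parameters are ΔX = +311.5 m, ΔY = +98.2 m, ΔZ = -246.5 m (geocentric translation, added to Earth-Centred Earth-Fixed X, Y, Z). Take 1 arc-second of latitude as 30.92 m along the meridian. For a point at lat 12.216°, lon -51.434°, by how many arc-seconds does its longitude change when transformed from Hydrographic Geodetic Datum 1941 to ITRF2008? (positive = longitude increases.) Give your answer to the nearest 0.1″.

Δλ = 10.1″

sin φ = 0.211598, cos φ = 0.977357, sin λ = -0.781891, cos λ = 0.623416.
East component: ΔE = −sin λ·ΔX + cos λ·ΔY = −(-0.781891)(311.5) + (0.623416)(98.2) = 304.78 m.
1° of latitude spans 3600 × 30.92 = 111312 m; at latitude φ, 1° of longitude spans that × cos φ = 108791.5 m, so Δλ = 304.78 / 108791.5 × 3600 = 10.085″.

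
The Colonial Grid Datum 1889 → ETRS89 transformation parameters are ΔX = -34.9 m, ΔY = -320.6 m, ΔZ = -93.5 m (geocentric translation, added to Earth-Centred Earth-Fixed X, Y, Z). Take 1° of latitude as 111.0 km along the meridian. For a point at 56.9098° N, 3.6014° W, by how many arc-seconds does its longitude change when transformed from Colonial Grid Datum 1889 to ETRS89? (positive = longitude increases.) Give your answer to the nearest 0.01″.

Δλ = -19.14″

sin φ = 0.837812, cos φ = 0.545959, sin λ = -0.062815, cos λ = 0.998025.
East component: ΔE = −sin λ·ΔX + cos λ·ΔY = −(-0.062815)(-34.9) + (0.998025)(-320.6) = -322.16 m.
1° of latitude spans 111000 m; at latitude φ, 1° of longitude spans that × cos φ = 60601.4 m, so Δλ = -322.16 / 60601.4 × 3600 = -19.138″.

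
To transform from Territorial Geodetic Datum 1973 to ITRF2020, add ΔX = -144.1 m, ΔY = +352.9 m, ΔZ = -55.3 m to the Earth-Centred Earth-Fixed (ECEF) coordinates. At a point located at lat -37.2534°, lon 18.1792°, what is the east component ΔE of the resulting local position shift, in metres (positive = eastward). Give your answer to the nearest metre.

The local east axis at (φ, λ) is (−sin λ, cos λ, 0), so ΔE = −sin(18.1792°)·(-144.1) + cos(18.1792°)·352.9 = 380.24 m.

ΔE = 380 m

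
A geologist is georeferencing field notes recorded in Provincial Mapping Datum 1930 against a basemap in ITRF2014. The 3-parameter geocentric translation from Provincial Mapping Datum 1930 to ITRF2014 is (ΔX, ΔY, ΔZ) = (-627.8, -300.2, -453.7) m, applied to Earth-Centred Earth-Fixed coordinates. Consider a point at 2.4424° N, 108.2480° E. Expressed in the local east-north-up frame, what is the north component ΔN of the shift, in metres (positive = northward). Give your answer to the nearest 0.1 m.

ΔN = -449.5 m

At φ = 2.4424°, λ = 108.2480°: sin φ = 0.042615, cos φ = 0.999092, sin λ = 0.949710, cos λ = -0.313131.
ΔN = −sin φ cos λ·ΔX − sin φ sin λ·ΔY + cos φ·ΔZ = −(0.042615)(-0.313131)(-627.8) − (0.042615)(0.949710)(-300.2) + (0.999092)(-453.7) = -449.52 m.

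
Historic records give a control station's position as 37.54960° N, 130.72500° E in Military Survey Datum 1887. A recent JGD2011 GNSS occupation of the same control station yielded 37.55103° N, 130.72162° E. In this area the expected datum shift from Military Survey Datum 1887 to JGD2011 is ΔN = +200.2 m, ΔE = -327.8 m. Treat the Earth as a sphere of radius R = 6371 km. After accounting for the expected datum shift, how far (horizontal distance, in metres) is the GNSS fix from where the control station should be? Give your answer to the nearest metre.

Observed coordinate differences: Δφ = +0.00143°, Δλ = -0.00338°.
Converting to metres (1° lat = 111195 m, cos φ = 0.792826): observed ΔN = 159.0 m, observed ΔE = -298.0 m.
Subtracting the expected shift leaves a residual of 159.0 − (200.2) = -41.2 m north and -298.0 − (-327.8) = 29.8 m east.
Residual distance = √((-41.2)² + 29.8²) = 50.9 m.

51 m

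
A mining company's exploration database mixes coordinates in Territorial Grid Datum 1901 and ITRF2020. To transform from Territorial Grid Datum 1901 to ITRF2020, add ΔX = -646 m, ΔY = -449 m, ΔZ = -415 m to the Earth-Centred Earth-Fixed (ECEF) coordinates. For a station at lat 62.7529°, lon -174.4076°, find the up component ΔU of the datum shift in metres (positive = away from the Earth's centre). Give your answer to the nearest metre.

The local up (radial) axis is (cos φ cos λ, cos φ sin λ, sin φ), giving ΔU = 294.350 + 20.033 − 368.952 = -54.57 m.

ΔU = -55 m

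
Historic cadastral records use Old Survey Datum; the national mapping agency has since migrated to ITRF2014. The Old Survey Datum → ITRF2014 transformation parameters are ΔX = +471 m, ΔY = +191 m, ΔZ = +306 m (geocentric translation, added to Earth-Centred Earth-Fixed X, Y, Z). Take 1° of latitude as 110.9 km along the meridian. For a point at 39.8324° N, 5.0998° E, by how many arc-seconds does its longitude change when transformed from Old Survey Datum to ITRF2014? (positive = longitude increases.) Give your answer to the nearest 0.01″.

sin φ = 0.640544, cos φ = 0.767921, sin λ = 0.088891, cos λ = 0.996041.
East component: ΔE = −sin λ·ΔX + cos λ·ΔY = −(0.088891)(471) + (0.996041)(191) = 148.38 m.
1° of latitude spans 110900 m; at latitude φ, 1° of longitude spans that × cos φ = 85162.5 m, so Δλ = 148.38 / 85162.5 × 3600 = 6.272″.

Δλ = 6.27″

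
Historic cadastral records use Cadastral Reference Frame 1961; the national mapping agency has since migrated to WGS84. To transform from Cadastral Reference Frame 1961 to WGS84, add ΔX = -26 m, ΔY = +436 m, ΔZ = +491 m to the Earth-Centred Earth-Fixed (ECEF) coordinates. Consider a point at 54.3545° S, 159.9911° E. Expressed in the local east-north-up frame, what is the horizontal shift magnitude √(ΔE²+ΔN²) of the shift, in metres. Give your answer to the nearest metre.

At φ = -54.3545°, λ = 159.9911°: sin φ = -0.812638, cos φ = 0.582768, sin λ = 0.342166, cos λ = -0.939639.
ΔE = −sin λ·ΔX + cos λ·ΔY = −(0.342166)·(-26) + (-0.939639)·(436) = -400.79 m.
ΔN = −sin φ cos λ·ΔX − sin φ sin λ·ΔY + cos φ·ΔZ = −(-0.812638)(-0.939639)(-26) − (-0.812638)(0.342166)(436) + (0.582768)(491) = 427.23 m.
Horizontal magnitude = √(ΔE² + ΔN²) = √((-400.79)² + 427.23²) = 585.79 m.

586 m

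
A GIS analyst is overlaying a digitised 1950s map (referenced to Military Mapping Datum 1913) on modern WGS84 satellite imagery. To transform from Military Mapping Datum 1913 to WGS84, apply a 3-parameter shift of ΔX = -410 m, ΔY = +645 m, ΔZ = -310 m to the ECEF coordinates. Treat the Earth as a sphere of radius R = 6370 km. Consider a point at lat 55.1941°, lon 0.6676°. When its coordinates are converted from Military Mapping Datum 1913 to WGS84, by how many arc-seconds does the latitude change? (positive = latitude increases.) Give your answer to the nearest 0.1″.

Δφ = 5.0″

sin φ = 0.821090, cos φ = 0.570798, sin λ = 0.011652, cos λ = 0.999932.
North component: ΔN = −sin φ cos λ·ΔX − sin φ sin λ·ΔY + cos φ·ΔZ = −(0.821090)(0.999932)(-410) − (0.821090)(0.011652)(645) + (0.570798)(-310) = 153.51 m.
1° of latitude spans πR/180 = 111177 m, so Δφ = 153.51 / 111177 × 3600 = 4.971″.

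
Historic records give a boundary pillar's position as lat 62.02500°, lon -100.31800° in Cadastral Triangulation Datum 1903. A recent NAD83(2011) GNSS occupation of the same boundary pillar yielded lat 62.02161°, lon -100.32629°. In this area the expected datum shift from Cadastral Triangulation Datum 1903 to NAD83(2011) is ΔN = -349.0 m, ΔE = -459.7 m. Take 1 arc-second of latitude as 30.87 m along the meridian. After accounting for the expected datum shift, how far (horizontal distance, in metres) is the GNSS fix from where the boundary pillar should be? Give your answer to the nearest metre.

Observed coordinate differences: Δφ = -0.00339°, Δλ = -0.00829°.
Converting to metres (1° lat = 111132 m, cos φ = 0.469086): observed ΔN = -376.7 m, observed ΔE = -432.2 m.
Subtracting the expected shift leaves a residual of -376.7 − (-349.0) = -27.7 m north and -432.2 − (-459.7) = 27.5 m east.
Residual distance = √((-27.7)² + 27.5²) = 39.1 m.

39 m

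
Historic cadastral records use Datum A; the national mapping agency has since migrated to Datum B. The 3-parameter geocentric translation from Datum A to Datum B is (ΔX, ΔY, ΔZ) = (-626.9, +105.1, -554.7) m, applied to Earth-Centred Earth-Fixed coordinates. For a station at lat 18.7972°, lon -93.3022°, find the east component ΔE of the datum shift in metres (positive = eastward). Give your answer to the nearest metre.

ΔE = -632 m

At φ = 18.7972°, λ = -93.3022°: sin φ = 0.322219, cos φ = 0.946665, sin λ = -0.998340, cos λ = -0.057602.
ΔE = −sin λ·ΔX + cos λ·ΔY = −(-0.998340)·(-626.9) + (-0.057602)·(105.1) = -631.91 m.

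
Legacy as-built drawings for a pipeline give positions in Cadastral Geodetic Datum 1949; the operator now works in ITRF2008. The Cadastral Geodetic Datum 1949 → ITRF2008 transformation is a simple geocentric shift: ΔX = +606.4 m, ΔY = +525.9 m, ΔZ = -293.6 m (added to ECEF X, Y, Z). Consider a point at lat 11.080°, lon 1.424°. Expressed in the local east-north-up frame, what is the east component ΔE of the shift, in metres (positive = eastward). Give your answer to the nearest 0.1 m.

The local east axis at (φ, λ) is (−sin λ, cos λ, 0), so ΔE = −sin(1.424°)·606.4 + cos(1.424°)·525.9 = 510.67 m.

ΔE = 510.7 m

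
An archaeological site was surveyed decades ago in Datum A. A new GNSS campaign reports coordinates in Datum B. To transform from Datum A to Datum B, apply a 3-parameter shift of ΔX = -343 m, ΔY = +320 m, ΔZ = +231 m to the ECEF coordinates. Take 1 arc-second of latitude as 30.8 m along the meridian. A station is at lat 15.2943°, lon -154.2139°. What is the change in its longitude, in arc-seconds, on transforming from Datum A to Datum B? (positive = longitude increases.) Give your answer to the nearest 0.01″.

sin φ = 0.263777, cos φ = 0.964584, sin λ = -0.435013, cos λ = -0.900424.
East component: ΔE = −sin λ·ΔX + cos λ·ΔY = −(-0.435013)(-343) + (-0.900424)(320) = -437.35 m.
1° of latitude spans 3600 × 30.80 = 110880 m; at latitude φ, 1° of longitude spans that × cos φ = 106953.0 m, so Δλ = -437.35 / 106953.0 × 3600 = -14.721″.

Δλ = -14.72″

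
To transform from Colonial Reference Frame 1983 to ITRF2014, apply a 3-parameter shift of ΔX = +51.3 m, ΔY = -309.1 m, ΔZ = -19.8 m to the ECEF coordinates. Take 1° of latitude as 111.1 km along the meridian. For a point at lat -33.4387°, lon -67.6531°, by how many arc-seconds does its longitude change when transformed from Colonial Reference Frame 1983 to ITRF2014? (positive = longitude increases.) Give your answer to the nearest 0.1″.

sin φ = -0.551045, cos φ = 0.834476, sin λ = -0.924899, cos λ = 0.380213.
East component: ΔE = −sin λ·ΔX + cos λ·ΔY = −(-0.924899)(51.3) + (0.380213)(-309.1) = -70.08 m.
1° of latitude spans 111100 m; at latitude φ, 1° of longitude spans that × cos φ = 92710.3 m, so Δλ = -70.08 / 92710.3 × 3600 = -2.721″.

Δλ = -2.7″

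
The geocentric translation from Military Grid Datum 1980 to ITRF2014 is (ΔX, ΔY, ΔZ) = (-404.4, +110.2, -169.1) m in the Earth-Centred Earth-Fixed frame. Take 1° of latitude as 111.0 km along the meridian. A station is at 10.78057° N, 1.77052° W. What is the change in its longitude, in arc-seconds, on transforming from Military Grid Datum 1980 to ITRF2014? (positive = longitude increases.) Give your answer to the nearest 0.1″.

sin φ = 0.187048, cos φ = 0.982351, sin λ = -0.030896, cos λ = 0.999523.
East component: ΔE = −sin λ·ΔX + cos λ·ΔY = −(-0.030896)(-404.4) + (0.999523)(110.2) = 97.65 m.
1° of latitude spans 111000 m; at latitude φ, 1° of longitude spans that × cos φ = 109040.9 m, so Δλ = 97.65 / 109040.9 × 3600 = 3.224″.

Δλ = 3.2″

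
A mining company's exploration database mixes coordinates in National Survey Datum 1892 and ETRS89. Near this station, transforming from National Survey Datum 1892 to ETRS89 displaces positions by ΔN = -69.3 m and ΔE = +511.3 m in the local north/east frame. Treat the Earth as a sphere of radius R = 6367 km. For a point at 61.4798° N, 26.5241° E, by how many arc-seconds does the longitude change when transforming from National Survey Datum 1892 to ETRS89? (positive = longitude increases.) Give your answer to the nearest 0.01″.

Δλ = 34.69″

At latitude 61.4798°, cos φ = 0.477469.
One radian of longitude at latitude φ spans R cos φ, so Δλ = ΔE / (R cos φ) = 511.3 / (6367000 × 0.477469) = 1.6819e-04 rad = 34.691″.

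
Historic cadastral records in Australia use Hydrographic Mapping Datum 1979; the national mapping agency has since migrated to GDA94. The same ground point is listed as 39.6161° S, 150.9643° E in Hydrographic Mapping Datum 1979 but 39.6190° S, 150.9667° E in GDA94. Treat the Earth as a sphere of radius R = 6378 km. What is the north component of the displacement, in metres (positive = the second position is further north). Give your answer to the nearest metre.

Δφ = -39.6190° − -39.6161° = -0.0029°; Δλ = 150.9667° − 150.9643° = +0.0024°.
1° along a meridian = πR/180 = 111317 m.
ΔN = Δφ × 111317 = -322.8 m; ΔE = Δλ × 111317 × cos(-39.6161°) = +0.0024 × 111317 × 0.770334 = 205.8 m.

ΔN = -323 m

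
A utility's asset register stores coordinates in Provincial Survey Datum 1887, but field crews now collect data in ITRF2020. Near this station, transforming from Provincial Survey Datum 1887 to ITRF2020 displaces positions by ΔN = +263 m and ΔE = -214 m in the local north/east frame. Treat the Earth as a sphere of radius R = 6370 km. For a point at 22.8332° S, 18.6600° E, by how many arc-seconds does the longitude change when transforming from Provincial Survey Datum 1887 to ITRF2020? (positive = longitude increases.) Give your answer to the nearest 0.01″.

Δλ = -7.52″

At latitude -22.8332°, cos φ = 0.921638.
One radian of longitude at latitude φ spans R cos φ, so Δλ = ΔE / (R cos φ) = -214.0 / (6370000 × 0.921638) = -3.6451e-05 rad = -7.519″.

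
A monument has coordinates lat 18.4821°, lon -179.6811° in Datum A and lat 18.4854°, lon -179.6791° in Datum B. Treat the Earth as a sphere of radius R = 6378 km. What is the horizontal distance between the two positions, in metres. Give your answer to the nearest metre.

Δφ = 18.4854° − 18.4821° = +0.0033°; Δλ = -179.6791° − -179.6811° = +0.0020°.
1° along a meridian = πR/180 = 111317 m.
ΔN = Δφ × 111317 = 367.3 m; ΔE = Δλ × 111317 × cos(18.4821°) = +0.0020 × 111317 × 0.948423 = 211.2 m.
Distance = √(ΔE² + ΔN²) = √(211.2² + 367.3²) = 423.7 m.

424 m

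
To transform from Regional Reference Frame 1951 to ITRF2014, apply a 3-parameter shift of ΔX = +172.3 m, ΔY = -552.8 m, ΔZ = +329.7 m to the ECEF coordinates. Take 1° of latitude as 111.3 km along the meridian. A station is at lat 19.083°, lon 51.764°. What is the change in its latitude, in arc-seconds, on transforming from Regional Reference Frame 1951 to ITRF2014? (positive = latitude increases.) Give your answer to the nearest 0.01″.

Δφ = 13.54″

sin φ = 0.326938, cos φ = 0.945046, sin λ = 0.785468, cos λ = 0.618902.
North component: ΔN = −sin φ cos λ·ΔX − sin φ sin λ·ΔY + cos φ·ΔZ = −(0.326938)(0.618902)(172.3) − (0.326938)(0.785468)(-552.8) + (0.945046)(329.7) = 418.68 m.
1° of latitude spans 111300 m, so Δφ = 418.68 / 111300 × 3600 = 13.542″.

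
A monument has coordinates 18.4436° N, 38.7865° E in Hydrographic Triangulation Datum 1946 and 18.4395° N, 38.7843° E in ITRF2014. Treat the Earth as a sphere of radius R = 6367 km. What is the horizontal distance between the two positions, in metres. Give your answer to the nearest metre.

511 m

Δφ = 18.4395° − 18.4436° = -0.0041°; Δλ = 38.7843° − 38.7865° = -0.0022°.
1° along a meridian = πR/180 = 111125 m.
ΔN = Δφ × 111125 = -455.6 m; ΔE = Δλ × 111125 × cos(18.4436°) = -0.0022 × 111125 × 0.948636 = -231.9 m.
Distance = √(ΔE² + ΔN²) = √((-231.9)² + (-455.6)²) = 511.2 m.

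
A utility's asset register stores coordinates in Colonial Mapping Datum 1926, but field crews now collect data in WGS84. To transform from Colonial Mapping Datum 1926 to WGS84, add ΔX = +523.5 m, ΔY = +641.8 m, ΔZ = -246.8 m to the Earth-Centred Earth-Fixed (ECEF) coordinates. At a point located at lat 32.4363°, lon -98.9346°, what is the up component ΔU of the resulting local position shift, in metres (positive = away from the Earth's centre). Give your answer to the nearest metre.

The local up (radial) axis is (cos φ cos λ, cos φ sin λ, sin φ), giving ΔU = -68.619 − 535.099 − 132.374 = -736.09 m.

ΔU = -736 m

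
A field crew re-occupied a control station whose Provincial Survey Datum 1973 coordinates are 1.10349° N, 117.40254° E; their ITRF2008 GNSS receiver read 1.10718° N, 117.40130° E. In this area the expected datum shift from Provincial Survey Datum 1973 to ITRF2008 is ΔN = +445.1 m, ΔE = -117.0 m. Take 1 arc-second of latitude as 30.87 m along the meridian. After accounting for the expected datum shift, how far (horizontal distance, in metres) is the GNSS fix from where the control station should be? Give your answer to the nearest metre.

Observed coordinate differences: Δφ = +0.00369°, Δλ = -0.00124°.
Converting to metres (1° lat = 111132 m, cos φ = 0.999815): observed ΔN = 410.1 m, observed ΔE = -137.8 m.
Subtracting the expected shift leaves a residual of 410.1 − (445.1) = -35.0 m north and -137.8 − (-117.0) = -20.8 m east.
Residual distance = √((-35.0)² + (-20.8)²) = 40.7 m.

41 m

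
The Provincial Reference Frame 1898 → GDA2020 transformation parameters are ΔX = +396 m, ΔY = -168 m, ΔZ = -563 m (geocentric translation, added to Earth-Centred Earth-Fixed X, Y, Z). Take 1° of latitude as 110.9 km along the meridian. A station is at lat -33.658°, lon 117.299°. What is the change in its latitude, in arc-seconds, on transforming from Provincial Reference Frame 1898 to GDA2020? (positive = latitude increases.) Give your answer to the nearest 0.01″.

Δφ = -21.17″

sin φ = -0.554234, cos φ = 0.832361, sin λ = 0.888625, cos λ = -0.458634.
North component: ΔN = −sin φ cos λ·ΔX − sin φ sin λ·ΔY + cos φ·ΔZ = −(-0.554234)(-0.458634)(396) − (-0.554234)(0.888625)(-168) + (0.832361)(-563) = -652.02 m.
1° of latitude spans 110900 m, so Δφ = -652.02 / 110900 × 3600 = -21.166″.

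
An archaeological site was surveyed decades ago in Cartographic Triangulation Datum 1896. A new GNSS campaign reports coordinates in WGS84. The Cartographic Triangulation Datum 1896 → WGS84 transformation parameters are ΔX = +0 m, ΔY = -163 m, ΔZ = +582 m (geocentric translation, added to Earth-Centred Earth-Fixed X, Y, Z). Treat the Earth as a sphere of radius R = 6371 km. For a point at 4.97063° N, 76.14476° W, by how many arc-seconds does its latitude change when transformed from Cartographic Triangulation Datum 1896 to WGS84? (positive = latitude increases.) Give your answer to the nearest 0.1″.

Δφ = 18.3″

sin φ = 0.086645, cos φ = 0.996239, sin λ = -0.970904, cos λ = 0.239470.
North component: ΔN = −sin φ cos λ·ΔX − sin φ sin λ·ΔY + cos φ·ΔZ = −(0.086645)(0.239470)(0) − (0.086645)(-0.970904)(-163) + (0.996239)(582) = 566.10 m.
1° of latitude spans πR/180 = 111195 m, so Δφ = 566.10 / 111195 × 3600 = 18.328″.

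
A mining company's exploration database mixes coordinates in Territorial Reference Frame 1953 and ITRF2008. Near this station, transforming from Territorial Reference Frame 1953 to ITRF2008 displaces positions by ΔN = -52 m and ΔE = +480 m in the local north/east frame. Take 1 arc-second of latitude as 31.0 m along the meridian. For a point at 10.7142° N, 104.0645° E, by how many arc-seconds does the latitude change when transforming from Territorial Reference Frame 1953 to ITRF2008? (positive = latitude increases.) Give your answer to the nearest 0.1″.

1″ of latitude = 31.00 m, so Δφ = -52.0 / 31.00 = -1.677″.

Δφ = -1.7″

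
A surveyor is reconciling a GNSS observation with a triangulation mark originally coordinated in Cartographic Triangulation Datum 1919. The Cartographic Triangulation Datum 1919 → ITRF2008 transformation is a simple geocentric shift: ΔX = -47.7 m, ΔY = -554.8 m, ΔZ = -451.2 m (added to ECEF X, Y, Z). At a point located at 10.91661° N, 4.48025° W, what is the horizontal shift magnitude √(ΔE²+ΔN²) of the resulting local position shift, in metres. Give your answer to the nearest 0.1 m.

711.1 m

At φ = 10.91661°, λ = -4.48025°: sin φ = 0.189380, cos φ = 0.981904, sin λ = -0.078115, cos λ = 0.996944.
ΔE = −sin λ·ΔX + cos λ·ΔY = −(-0.078115)·(-47.7) + (0.996944)·(-554.8) = -556.83 m.
ΔN = −sin φ cos λ·ΔX − sin φ sin λ·ΔY + cos φ·ΔZ = −(0.189380)(0.996944)(-47.7) − (0.189380)(-0.078115)(-554.8) + (0.981904)(-451.2) = -442.24 m.
Horizontal magnitude = √(ΔE² + ΔN²) = √((-556.83)² + (-442.24)²) = 711.08 m.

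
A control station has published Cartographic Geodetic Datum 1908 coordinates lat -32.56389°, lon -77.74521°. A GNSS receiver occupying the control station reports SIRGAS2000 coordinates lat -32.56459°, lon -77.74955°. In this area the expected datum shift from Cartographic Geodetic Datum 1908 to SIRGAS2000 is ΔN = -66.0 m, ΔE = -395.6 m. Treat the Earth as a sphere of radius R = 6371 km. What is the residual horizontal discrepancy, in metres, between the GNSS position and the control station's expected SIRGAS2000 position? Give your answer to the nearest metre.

Observed coordinate differences: Δφ = -0.00070°, Δλ = -0.00434°.
Converting to metres (1° lat = 111195 m, cos φ = 0.842792): observed ΔN = -77.8 m, observed ΔE = -406.7 m.
Subtracting the expected shift leaves a residual of -77.8 − (-66.0) = -11.8 m north and -406.7 − (-395.6) = -11.1 m east.
Residual distance = √((-11.8)² + (-11.1)²) = 16.2 m.

16 m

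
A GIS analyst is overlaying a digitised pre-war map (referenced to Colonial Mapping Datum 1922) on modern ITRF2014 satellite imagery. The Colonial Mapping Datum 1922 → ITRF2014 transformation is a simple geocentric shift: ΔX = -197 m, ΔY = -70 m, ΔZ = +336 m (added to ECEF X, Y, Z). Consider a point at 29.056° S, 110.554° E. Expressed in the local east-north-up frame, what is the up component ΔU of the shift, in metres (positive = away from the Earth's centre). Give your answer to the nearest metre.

The local up (radial) axis is (cos φ cos λ, cos φ sin λ, sin φ), giving ΔU = 60.460 − 57.295 − 163.183 = -160.02 m.

ΔU = -160 m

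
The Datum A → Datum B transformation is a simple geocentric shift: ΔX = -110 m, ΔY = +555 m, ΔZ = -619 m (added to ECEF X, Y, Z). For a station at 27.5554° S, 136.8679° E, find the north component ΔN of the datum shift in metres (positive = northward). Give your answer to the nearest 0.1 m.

ΔN = -336.1 m

At φ = -27.5554°, λ = 136.8679°: sin φ = -0.462606, cos φ = 0.886564, sin λ = 0.683683, cos λ = -0.729779.
ΔN = −sin φ cos λ·ΔX − sin φ sin λ·ΔY + cos φ·ΔZ = −(-0.462606)(-0.729779)(-110) − (-0.462606)(0.683683)(555) + (0.886564)(-619) = -336.11 m.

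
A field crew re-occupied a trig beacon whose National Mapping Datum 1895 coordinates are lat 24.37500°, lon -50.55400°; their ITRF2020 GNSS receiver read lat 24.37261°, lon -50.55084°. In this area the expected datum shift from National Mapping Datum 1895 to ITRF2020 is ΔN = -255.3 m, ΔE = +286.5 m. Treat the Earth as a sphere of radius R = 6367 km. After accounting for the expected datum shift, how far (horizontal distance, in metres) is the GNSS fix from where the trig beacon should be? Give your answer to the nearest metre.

35 m

Observed coordinate differences: Δφ = -0.00239°, Δλ = +0.00316°.
Converting to metres (1° lat = 111125 m, cos φ = 0.910864): observed ΔN = -265.6 m, observed ΔE = 319.9 m.
Subtracting the expected shift leaves a residual of -265.6 − (-255.3) = -10.3 m north and 319.9 − (286.5) = 33.4 m east.
Residual distance = √((-10.3)² + 33.4²) = 34.9 m.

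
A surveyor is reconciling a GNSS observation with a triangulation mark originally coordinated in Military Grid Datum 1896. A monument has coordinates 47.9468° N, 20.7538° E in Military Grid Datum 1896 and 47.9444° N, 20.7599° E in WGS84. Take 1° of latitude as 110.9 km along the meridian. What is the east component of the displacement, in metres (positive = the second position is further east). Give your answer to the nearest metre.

ΔE = 453 m

Δφ = 47.9444° − 47.9468° = -0.0024°; Δλ = 20.7599° − 20.7538° = +0.0061°.
ΔN = Δφ × 110900 = -266.2 m; ΔE = Δλ × 110900 × cos(47.9468°) = +0.0061 × 110900 × 0.669820 = 453.1 m.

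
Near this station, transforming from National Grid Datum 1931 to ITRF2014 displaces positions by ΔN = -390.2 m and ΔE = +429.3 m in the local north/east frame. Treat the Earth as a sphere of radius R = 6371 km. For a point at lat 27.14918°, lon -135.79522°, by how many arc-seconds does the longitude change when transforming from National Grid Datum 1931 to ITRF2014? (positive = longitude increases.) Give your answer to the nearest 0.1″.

At latitude 27.14918°, cos φ = 0.889821.
One radian of longitude at latitude φ spans R cos φ, so Δλ = ΔE / (R cos φ) = 429.3 / (6371000 × 0.889821) = 7.5727e-05 rad = 15.620″.

Δλ = 15.6″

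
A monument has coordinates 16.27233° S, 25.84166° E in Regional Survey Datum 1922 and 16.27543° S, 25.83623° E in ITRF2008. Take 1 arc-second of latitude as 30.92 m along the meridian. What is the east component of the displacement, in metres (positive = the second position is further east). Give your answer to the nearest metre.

Δφ = -16.27543° − -16.27233° = -0.00310°; Δλ = 25.83623° − 25.84166° = -0.00543°.
1° of latitude = 3600 × 30.92 = 111312 m.
ΔN = Δφ × 111312 = -345.1 m; ΔE = Δλ × 111312 × cos(-16.27233°) = -0.00543 × 111312 × 0.959941 = -580.2 m.

ΔE = -580 m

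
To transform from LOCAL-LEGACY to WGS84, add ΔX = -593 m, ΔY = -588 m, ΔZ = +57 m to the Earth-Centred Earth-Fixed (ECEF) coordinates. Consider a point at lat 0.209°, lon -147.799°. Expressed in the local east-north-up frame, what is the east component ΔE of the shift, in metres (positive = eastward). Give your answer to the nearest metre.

ΔE = 182 m

The local east axis at (φ, λ) is (−sin λ, cos λ, 0), so ΔE = −sin(-147.799°)·(-593) + cos(-147.799°)·(-588) = 181.55 m.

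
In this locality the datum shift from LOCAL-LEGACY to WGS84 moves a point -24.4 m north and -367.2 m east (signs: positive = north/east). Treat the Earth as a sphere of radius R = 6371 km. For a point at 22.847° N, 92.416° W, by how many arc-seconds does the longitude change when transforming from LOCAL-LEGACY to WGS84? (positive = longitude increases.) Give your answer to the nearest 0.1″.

At latitude 22.847°, cos φ = 0.921545.
One radian of longitude at latitude φ spans R cos φ, so Δλ = ΔE / (R cos φ) = -367.2 / (6371000 × 0.921545) = -6.2543e-05 rad = -12.900″.

Δλ = -12.9″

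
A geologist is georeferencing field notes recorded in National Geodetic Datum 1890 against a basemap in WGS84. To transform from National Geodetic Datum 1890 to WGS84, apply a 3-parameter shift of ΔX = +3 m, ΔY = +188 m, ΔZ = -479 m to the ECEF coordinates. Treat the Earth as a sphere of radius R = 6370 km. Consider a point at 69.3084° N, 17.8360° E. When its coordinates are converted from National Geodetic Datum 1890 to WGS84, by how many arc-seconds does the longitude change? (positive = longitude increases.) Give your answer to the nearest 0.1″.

sin φ = 0.935496, cos φ = 0.353338, sin λ = 0.306293, cos λ = 0.951937.
East component: ΔE = −sin λ·ΔX + cos λ·ΔY = −(0.306293)(3) + (0.951937)(188) = 178.05 m.
1° of latitude spans πR/180 = 111177 m; at latitude φ, 1° of longitude spans that × cos φ = 39283.2 m, so Δλ = 178.05 / 39283.2 × 3600 = 16.316″.

Δλ = 16.3″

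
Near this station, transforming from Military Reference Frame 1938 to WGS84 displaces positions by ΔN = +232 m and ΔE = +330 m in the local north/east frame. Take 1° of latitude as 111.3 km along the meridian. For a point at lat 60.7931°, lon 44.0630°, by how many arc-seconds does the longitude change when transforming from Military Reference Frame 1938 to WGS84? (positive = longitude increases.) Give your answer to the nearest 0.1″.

Δλ = 21.9″

At latitude 60.7931°, cos φ = 0.487965.
1° of longitude at this latitude = 111.3 × cos φ = 54.31 km, so Δλ = 330.0 / 54310.5 = 0.0060762° = 21.874″.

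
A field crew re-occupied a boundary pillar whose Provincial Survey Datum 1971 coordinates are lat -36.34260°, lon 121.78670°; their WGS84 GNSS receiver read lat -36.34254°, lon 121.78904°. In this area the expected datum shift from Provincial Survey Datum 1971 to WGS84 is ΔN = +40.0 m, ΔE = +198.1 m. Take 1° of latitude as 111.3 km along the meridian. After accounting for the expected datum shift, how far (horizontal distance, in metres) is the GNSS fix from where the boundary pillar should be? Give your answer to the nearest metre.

35 m

Observed coordinate differences: Δφ = +0.00006°, Δλ = +0.00234°.
Converting to metres (1° lat = 111300 m, cos φ = 0.805488): observed ΔN = 6.7 m, observed ΔE = 209.8 m.
Subtracting the expected shift leaves a residual of 6.7 − (40.0) = -33.3 m north and 209.8 − (198.1) = 11.7 m east.
Residual distance = √((-33.3)² + 11.7²) = 35.3 m.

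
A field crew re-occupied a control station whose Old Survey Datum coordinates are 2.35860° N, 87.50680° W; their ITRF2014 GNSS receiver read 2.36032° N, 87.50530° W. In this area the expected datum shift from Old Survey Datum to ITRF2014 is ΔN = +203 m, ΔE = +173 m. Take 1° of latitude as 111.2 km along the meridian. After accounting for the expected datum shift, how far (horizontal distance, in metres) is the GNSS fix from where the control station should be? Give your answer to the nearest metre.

13 m

Observed coordinate differences: Δφ = +0.00172°, Δλ = +0.00150°.
Converting to metres (1° lat = 111200 m, cos φ = 0.999153): observed ΔN = 191.3 m, observed ΔE = 166.7 m.
Subtracting the expected shift leaves a residual of 191.3 − (203) = -11.7 m north and 166.7 − (173) = -6.3 m east.
Residual distance = √((-11.7)² + (-6.3)²) = 13.3 m.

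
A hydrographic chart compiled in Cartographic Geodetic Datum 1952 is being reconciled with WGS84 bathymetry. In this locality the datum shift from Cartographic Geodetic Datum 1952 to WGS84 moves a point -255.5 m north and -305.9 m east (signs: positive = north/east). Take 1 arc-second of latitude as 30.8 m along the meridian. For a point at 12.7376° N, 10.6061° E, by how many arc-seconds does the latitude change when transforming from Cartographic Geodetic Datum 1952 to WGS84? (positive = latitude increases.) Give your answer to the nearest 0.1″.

1″ of latitude = 30.80 m, so Δφ = -255.5 / 30.80 = -8.295″.

Δφ = -8.3″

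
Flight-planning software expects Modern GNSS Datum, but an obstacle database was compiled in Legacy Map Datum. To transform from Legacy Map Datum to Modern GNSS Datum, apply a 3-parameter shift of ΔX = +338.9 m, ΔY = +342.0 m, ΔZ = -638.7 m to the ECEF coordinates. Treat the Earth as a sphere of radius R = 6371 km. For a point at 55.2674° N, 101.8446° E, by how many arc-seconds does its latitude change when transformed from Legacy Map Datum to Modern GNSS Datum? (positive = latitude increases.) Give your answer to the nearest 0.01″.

sin φ = 0.821820, cos φ = 0.569747, sin λ = 0.978708, cos λ = -0.205258.
North component: ΔN = −sin φ cos λ·ΔX − sin φ sin λ·ΔY + cos φ·ΔZ = −(0.821820)(-0.205258)(338.9) − (0.821820)(0.978708)(342.0) + (0.569747)(-638.7) = -581.81 m.
1° of latitude spans πR/180 = 111195 m, so Δφ = -581.81 / 111195 × 3600 = -18.836″.

Δφ = -18.84″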